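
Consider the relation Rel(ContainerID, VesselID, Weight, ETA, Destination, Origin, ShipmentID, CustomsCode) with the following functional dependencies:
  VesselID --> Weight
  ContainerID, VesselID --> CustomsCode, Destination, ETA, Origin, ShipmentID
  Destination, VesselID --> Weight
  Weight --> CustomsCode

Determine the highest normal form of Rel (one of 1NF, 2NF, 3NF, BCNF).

1NF

Candidate key: {ContainerID, VesselID}. Prime attributes: {ContainerID, VesselID}.
VesselID --> Weight breaks BCNF: {VesselID}⁺ = {CustomsCode, VesselID, Weight}, so {VesselID} is not a superkey.
VesselID --> Weight has non-prime {Weight} on the right and a non-superkey on the left, so 3NF fails.
Since {VesselID} ⊂ {ContainerID, VesselID} and {VesselID}⁺ ⊇ {CustomsCode, Weight} with {CustomsCode, Weight} non-prime, there is a partial dependency; 2NF fails.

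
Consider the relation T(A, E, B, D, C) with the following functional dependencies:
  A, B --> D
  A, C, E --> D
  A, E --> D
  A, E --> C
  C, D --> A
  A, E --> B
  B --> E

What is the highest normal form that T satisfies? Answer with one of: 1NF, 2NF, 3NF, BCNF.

Candidate keys: {A, B}, {A, E}, {B, C, D}, {C, D, E}. Prime attributes: {A, B, C, D, E}.
C, D --> A: {C, D}⁺ = {A, C, D}, which is not all of the attributes, so the left side is not a superkey — BCNF is violated.
Its right-hand attributes {A} are all prime, as are those of every other non-superkey FD — the relation is in 3NF.

3NF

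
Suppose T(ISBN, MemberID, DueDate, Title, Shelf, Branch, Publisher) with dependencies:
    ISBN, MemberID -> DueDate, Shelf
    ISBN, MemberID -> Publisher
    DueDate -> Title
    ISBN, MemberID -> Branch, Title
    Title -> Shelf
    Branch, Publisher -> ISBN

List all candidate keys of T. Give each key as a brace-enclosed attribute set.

{Branch, MemberID, Publisher}, {ISBN, MemberID}

{MemberID} never appears on the right of any FD, so every key must include it.
{ISBN, MemberID}⁺ = {Branch, DueDate, ISBN, MemberID, Publisher, Shelf, Title} — all of the relation — so {ISBN, MemberID} is a candidate key.
{Branch, MemberID, Publisher}⁺ = {Branch, DueDate, ISBN, MemberID, Publisher, Shelf, Title} — all of the relation — so {Branch, MemberID, Publisher} is a candidate key.
No proper subset of any of these is a key, and no other minimal superkey exists.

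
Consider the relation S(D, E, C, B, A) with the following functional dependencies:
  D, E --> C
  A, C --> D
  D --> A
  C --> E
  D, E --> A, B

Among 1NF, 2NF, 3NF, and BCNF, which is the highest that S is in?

Candidate keys: {A, C}, {C, D}, {D, E}. Prime attributes: {A, C, D, E}.
For D --> A we have {D}⁺ = {A, D}; {D} is not a superkey, so BCNF fails.
Since {A} ⊆ prime attributes and every other non-superkey FD also has a prime right side, the schema is in 3NF.

3NF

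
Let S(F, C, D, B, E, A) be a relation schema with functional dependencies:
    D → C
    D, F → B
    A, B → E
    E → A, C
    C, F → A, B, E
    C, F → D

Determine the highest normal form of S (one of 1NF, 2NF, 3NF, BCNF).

3NF

Candidate keys: {A, B, F}, {C, F}, {D, F}, {E, F}. Prime attributes: {A, B, C, D, E, F}.
D → C: {D}⁺ = {C, D}, which is not all of the attributes, so the left side is not a superkey — BCNF is violated.
Since {C} ⊆ prime attributes and every other non-superkey FD also has a prime right side, the schema is in 3NF.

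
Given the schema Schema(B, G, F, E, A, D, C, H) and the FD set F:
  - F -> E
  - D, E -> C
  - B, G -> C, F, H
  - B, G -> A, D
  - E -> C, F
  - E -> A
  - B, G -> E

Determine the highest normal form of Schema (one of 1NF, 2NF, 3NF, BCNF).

Candidate key: {B, G}. Prime attributes: {B, G}.
F -> E: {F}⁺ = {A, C, E, F}, which is not all of the attributes, so the left side is not a superkey — BCNF is violated.
F -> E determines the non-prime attribute {E} from a non-superkey — 3NF is violated.
Checking every proper subset of each key, none determines a non-prime attribute — 2NF is satisfied.

2NF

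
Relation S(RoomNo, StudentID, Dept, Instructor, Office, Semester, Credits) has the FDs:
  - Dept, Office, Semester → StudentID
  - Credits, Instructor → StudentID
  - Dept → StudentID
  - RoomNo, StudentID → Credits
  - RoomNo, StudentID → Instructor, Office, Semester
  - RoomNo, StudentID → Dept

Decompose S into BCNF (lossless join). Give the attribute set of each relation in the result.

{Credits, Dept, Instructor, Office, RoomNo, Semester}; {Dept, StudentID}

Candidate keys of the original relation: {Credits, Instructor, RoomNo}, {Dept, RoomNo}, {RoomNo, StudentID}.
{Credits, Dept, Instructor, Office, RoomNo, Semester, StudentID}: {Dept, Office, Semester} determines {Dept, Office, Semester, StudentID} here but is not a superkey — split on Dept, Office, Semester → StudentID, giving {Dept, Office, Semester, StudentID} and {Credits, Dept, Instructor, Office, RoomNo, Semester}.
{Dept, Office, Semester, StudentID}: {Dept} determines {Dept, StudentID} here but is not a superkey — split on Dept → StudentID, giving {Dept, StudentID} and {Dept, Office, Semester}.
{Dept, StudentID} is in BCNF.
{Dept, Office, Semester} is in BCNF.
{Credits, Dept, Instructor, Office, RoomNo, Semester} is in BCNF.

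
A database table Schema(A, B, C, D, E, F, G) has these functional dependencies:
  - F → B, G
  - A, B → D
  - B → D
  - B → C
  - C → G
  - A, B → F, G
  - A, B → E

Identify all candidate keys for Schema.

{A, B}, {A, F}

{A} never appears on the right of any FD, so every key must include it.
{A, B}⁺ = {A, B, C, D, E, F, G}, which is every attribute, so {A, B} is a candidate key.
{A, F}⁺ = {A, B, C, D, E, F, G}, which is every attribute, so {A, F} is a candidate key.
These are minimal and exhaustive — every other superkey contains one of them.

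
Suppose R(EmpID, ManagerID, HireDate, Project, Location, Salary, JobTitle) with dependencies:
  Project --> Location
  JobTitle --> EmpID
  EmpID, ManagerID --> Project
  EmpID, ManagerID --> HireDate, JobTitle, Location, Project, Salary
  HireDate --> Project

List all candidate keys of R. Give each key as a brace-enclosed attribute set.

{EmpID, ManagerID}, {JobTitle, ManagerID}

No FD produces {ManagerID}, so it must be in every candidate key.
{EmpID, ManagerID}⁺ = {EmpID, HireDate, JobTitle, Location, ManagerID, Project, Salary}, which is every attribute, so {EmpID, ManagerID} is a candidate key.
{JobTitle, ManagerID}⁺ = {EmpID, HireDate, JobTitle, Location, ManagerID, Project, Salary}, which is every attribute, so {JobTitle, ManagerID} is a candidate key.
Any other superkey properly contains one of these, so there are no further candidate keys.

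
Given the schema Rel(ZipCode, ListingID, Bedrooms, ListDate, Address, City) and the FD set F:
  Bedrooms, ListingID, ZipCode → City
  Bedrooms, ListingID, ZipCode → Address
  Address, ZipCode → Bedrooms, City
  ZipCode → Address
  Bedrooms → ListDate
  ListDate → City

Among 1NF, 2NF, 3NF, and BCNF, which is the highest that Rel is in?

1NF

Candidate key: {ListingID, ZipCode}. Prime attributes: {ListingID, ZipCode}.
Address, ZipCode → Bedrooms, City: {Address, ZipCode}⁺ = {Address, Bedrooms, City, ListDate, ZipCode}, which is not all of the attributes, so the left side is not a superkey — BCNF is violated.
Address, ZipCode → Bedrooms, City has non-prime {Bedrooms, City} on the right and a non-superkey on the left, so 3NF fails.
{ZipCode} is a proper subset of the key {ListingID, ZipCode}, and {ZipCode}⁺ contains the non-prime attributes {Address, Bedrooms, City, ListDate} — a partial dependency, so 2NF is violated.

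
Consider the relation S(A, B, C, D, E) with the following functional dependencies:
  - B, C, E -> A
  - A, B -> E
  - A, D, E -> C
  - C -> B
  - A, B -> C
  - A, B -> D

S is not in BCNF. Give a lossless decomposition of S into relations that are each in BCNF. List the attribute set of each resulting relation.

Candidate keys of the original relation: {A, B}, {A, C}, {A, D, E}, {C, E}.
In {A, B, C, D, E}, {C} is not a superkey ({C}⁺ restricted to this set is {B, C}), so split on C -> B into {B, C} and {A, C, D, E}.
{B, C}: every determinant is a superkey — BCNF.
{A, C, D, E}: every determinant is a superkey — BCNF.

{A, C, D, E}; {B, C}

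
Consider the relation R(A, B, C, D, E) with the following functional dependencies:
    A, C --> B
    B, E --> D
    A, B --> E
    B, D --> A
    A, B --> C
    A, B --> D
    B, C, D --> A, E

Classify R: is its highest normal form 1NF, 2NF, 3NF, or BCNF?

BCNF

Candidate keys: {A, B}, {A, C}, {B, D}, {B, E}. Prime attributes: {A, B, C, D, E}.
The left-hand side of every FD is a superkey, so BCNF is satisfied.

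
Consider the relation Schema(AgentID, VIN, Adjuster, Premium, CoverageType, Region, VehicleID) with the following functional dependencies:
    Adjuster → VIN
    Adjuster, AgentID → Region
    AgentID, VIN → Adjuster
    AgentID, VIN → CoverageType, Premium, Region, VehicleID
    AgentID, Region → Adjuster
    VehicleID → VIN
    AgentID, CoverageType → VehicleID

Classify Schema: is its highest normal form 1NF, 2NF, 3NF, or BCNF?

3NF

Candidate keys: {Adjuster, AgentID}, {AgentID, CoverageType}, {AgentID, Region}, {AgentID, VIN}, {AgentID, VehicleID}. Prime attributes: {Adjuster, AgentID, CoverageType, Region, VIN, VehicleID}.
Adjuster → VIN breaks BCNF: {Adjuster}⁺ = {Adjuster, VIN}, so {Adjuster} is not a superkey.
Its right-hand attributes {VIN} are all prime, as are those of every other non-superkey FD — the relation is in 3NF.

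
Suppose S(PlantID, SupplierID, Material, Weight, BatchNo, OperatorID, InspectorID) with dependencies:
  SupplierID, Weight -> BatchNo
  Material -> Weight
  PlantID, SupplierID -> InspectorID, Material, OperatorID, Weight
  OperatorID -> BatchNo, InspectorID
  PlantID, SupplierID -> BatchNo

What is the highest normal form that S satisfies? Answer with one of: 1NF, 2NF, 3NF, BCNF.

2NF

Candidate key: {PlantID, SupplierID}. Prime attributes: {PlantID, SupplierID}.
SupplierID, Weight -> BatchNo: {SupplierID, Weight}⁺ = {BatchNo, SupplierID, Weight}, which is not all of the attributes, so the left side is not a superkey — BCNF is violated.
SupplierID, Weight -> BatchNo has non-prime {BatchNo} on the right and a non-superkey on the left, so 3NF fails.
No non-prime attribute depends on a proper subset of any candidate key, so 2NF holds.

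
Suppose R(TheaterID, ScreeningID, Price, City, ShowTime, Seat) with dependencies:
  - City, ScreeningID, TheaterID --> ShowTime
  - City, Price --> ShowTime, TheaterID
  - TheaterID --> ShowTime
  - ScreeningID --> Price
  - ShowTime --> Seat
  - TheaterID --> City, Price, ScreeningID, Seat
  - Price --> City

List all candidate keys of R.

{Price}, {ScreeningID}, {TheaterID}

{Price}⁺ = {City, Price, ScreeningID, Seat, ShowTime, TheaterID}, which is every attribute, so {Price} is a candidate key.
{ScreeningID}⁺ = {City, Price, ScreeningID, Seat, ShowTime, TheaterID}, which is every attribute, so {ScreeningID} is a candidate key.
{TheaterID}⁺ = {City, Price, ScreeningID, Seat, ShowTime, TheaterID}, which is every attribute, so {TheaterID} is a candidate key.
These are minimal and exhaustive — every other superkey contains one of them.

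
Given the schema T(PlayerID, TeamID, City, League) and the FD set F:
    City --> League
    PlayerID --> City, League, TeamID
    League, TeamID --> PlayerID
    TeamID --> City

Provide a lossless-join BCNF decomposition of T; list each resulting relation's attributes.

Candidate keys of the original relation: {PlayerID}, {TeamID}.
In {City, League, PlayerID, TeamID}, {City} is not a superkey ({City}⁺ restricted to this set is {City, League}), so split on City --> League into {City, League} and {City, PlayerID, TeamID}.
{City, League} has no BCNF violation.
{City, PlayerID, TeamID} has no BCNF violation.

{City, League}; {City, PlayerID, TeamID}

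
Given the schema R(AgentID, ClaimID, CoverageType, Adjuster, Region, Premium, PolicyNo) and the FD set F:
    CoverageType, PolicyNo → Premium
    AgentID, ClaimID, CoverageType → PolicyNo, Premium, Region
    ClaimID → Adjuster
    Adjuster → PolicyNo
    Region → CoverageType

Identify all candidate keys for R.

{AgentID, ClaimID, CoverageType}, {AgentID, ClaimID, Region}

{AgentID, ClaimID} never appear on the right of any FD, so every key must include all of them.
{AgentID, ClaimID, CoverageType}⁺ = {Adjuster, AgentID, ClaimID, CoverageType, PolicyNo, Premium, Region}, which is every attribute, so {AgentID, ClaimID, CoverageType} is a candidate key.
{AgentID, ClaimID, Region}⁺ = {Adjuster, AgentID, ClaimID, CoverageType, PolicyNo, Premium, Region}, which is every attribute, so {AgentID, ClaimID, Region} is a candidate key.
No proper subset of any of these is a key, and no other minimal superkey exists.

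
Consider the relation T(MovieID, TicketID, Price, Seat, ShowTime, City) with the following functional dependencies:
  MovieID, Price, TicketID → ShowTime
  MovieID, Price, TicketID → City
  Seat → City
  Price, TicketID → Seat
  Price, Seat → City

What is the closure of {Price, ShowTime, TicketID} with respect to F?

{City, Price, Seat, ShowTime, TicketID}

Start with {Price, ShowTime, TicketID}.
Price, TicketID → Seat applies; add {Seat} → now {Price, Seat, ShowTime, TicketID}.
Price, Seat → City applies; add {City} → now {City, Price, Seat, ShowTime, TicketID}.
No further FD applies.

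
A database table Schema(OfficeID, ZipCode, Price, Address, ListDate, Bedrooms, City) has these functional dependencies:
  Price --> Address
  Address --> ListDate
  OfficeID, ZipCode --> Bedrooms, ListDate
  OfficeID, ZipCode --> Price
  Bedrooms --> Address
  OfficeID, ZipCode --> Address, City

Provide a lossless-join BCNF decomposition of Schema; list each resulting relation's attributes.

Candidate key of the original relation: {OfficeID, ZipCode}.
Within {Address, Bedrooms, City, ListDate, OfficeID, Price, ZipCode}: {Price}⁺ ∩ {Address, Bedrooms, City, ListDate, OfficeID, Price, ZipCode} = {Address, ListDate, Price}, not the whole set, so Price --> Address, ListDate violates BCNF; decompose into {Address, ListDate, Price} and {Bedrooms, City, OfficeID, Price, ZipCode}.
Within {Address, ListDate, Price}: {Address}⁺ ∩ {Address, ListDate, Price} = {Address, ListDate}, not the whole set, so Address --> ListDate violates BCNF; decompose into {Address, ListDate} and {Address, Price}.
{Address, ListDate} is in BCNF.
{Address, Price} is in BCNF.
{Bedrooms, City, OfficeID, Price, ZipCode} is in BCNF.

{Address, ListDate}; {Address, Price}; {Bedrooms, City, OfficeID, Price, ZipCode}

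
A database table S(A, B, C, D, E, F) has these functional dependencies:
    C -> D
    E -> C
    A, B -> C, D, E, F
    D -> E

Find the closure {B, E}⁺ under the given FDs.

{B, C, D, E}

Start with {B, E}.
E -> C applies; add {C} → now {B, C, E}.
C -> D applies; add {D} → now {B, C, D, E}.
No further FD applies.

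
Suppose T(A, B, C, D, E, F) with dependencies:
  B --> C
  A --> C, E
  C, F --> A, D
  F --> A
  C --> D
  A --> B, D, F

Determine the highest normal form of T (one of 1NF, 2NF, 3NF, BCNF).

2NF

Candidate keys: {A}, {F}. Prime attributes: {A, F}.
B --> C: {B}⁺ = {B, C, D}, which is not all of the attributes, so the left side is not a superkey — BCNF is violated.
Because {C} is non-prime and the left side of B --> C is not a superkey, the relation is not in 3NF.
Every candidate key is a single attribute, so no partial dependency is possible; 2NF holds.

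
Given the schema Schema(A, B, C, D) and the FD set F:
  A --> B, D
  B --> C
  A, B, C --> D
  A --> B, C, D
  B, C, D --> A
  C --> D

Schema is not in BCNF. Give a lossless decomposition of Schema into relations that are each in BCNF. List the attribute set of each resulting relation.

Candidate keys of the original relation: {A}, {B}.
In {A, B, C, D}, {C} is not a superkey ({C}⁺ restricted to this set is {C, D}), so split on C --> D into {C, D} and {A, B, C}.
{C, D}: every determinant is a superkey — BCNF.
{A, B, C}: every determinant is a superkey — BCNF.

{A, B, C}; {C, D}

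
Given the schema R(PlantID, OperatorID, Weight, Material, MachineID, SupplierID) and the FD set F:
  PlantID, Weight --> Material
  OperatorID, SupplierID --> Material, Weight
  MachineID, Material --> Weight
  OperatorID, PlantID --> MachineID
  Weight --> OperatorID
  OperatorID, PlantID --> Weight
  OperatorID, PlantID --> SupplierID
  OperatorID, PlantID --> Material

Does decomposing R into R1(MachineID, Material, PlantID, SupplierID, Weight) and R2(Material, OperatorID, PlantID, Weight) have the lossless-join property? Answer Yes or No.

Yes

R1 ∩ R2 = {Material, PlantID, Weight}; its closure under F is {MachineID, Material, OperatorID, PlantID, SupplierID, Weight}.
This includes all of R1, so the common attributes are a superkey of R1 — the join is lossless.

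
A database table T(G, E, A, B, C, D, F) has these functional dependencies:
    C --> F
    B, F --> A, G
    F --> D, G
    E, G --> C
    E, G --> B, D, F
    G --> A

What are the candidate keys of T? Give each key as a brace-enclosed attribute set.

{E} never appears on the right of any FD, so every key must include it.
{C, E}⁺ = {A, B, C, D, E, F, G}, which is every attribute, so {C, E} is a candidate key.
{E, F}⁺ = {A, B, C, D, E, F, G}, which is every attribute, so {E, F} is a candidate key.
{E, G}⁺ = {A, B, C, D, E, F, G}, which is every attribute, so {E, G} is a candidate key.
Any other superkey properly contains one of these, so there are no further candidate keys.

{C, E}, {E, F}, {E, G}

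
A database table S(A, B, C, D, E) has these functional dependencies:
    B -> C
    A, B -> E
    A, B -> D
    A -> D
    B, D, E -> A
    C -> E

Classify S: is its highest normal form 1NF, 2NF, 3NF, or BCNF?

Candidate keys: {A, B}, {B, D}. Prime attributes: {A, B, D}.
For B -> C we have {B}⁺ = {B, C, E}; {B} is not a superkey, so BCNF fails.
B -> C has non-prime {C} on the right and a non-superkey on the left, so 3NF fails.
The proper key subset {B} of {A, B} determines non-prime {C, E}, so the relation is not even in 2NF.

1NF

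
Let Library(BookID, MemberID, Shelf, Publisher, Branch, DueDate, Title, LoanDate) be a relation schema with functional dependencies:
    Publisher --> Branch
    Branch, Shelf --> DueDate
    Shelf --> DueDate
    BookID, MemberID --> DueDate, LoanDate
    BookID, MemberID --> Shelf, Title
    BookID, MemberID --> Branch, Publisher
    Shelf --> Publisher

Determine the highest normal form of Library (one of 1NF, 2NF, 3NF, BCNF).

2NF

Candidate key: {BookID, MemberID}. Prime attributes: {BookID, MemberID}.
For Publisher --> Branch we have {Publisher}⁺ = {Branch, Publisher}; {Publisher} is not a superkey, so BCNF fails.
Publisher --> Branch determines the non-prime attribute {Branch} from a non-superkey — 3NF is violated.
No non-prime attribute depends on a proper subset of any candidate key, so 2NF holds.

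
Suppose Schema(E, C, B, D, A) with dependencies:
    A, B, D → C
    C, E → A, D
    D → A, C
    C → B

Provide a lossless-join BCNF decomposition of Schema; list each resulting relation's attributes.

Candidate keys of the original relation: {C, E}, {D, E}.
{A, B, C, D, E}: {A, B, D} determines {A, B, C, D} here but is not a superkey — split on A, B, D → C, giving {A, B, C, D} and {A, B, D, E}.
{A, B, C, D}: {C} determines {B, C} here but is not a superkey — split on C → B, giving {B, C} and {A, C, D}.
{B, C}: every determinant is a superkey — BCNF.
{A, C, D}: every determinant is a superkey — BCNF.
{A, B, D, E}: {D} determines {A, B, D} here but is not a superkey — split on D → A, B, giving {A, B, D} and {D, E}.
{A, B, D}: every determinant is a superkey — BCNF.
{D, E}: every determinant is a superkey — BCNF.

{A, B, D}; {A, C, D}; {B, C}; {D, E}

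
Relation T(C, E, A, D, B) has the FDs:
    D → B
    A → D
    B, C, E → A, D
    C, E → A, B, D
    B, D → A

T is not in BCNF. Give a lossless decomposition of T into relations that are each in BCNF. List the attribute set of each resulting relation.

Candidate key of the original relation: {C, E}.
{A, B, C, D, E}: {D} determines {A, B, D} here but is not a superkey — split on D → A, B, giving {A, B, D} and {C, D, E}.
{A, B, D} is in BCNF.
{C, D, E} is in BCNF.

{A, B, D}; {C, D, E}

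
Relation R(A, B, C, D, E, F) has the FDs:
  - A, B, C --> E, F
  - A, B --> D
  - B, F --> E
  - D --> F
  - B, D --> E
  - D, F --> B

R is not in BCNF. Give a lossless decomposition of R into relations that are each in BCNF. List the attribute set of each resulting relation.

Candidate keys of the original relation: {A, B, C}, {A, C, D}.
{A, B, C, D, E, F}: {A, B} determines {A, B, D, E, F} here but is not a superkey — split on A, B --> D, E, F, giving {A, B, D, E, F} and {A, B, C}.
{A, B, D, E, F}: {B, F} determines {B, E, F} here but is not a superkey — split on B, F --> E, giving {B, E, F} and {A, B, D, F}.
{B, E, F} is in BCNF.
{A, B, D, F}: {D} determines {B, D, F} here but is not a superkey — split on D --> B, F, giving {B, D, F} and {A, D}.
{B, D, F} is in BCNF.
{A, D} is in BCNF.
{A, B, C} is in BCNF.

{A, B, C}; {A, D}; {B, D, F}; {B, E, F}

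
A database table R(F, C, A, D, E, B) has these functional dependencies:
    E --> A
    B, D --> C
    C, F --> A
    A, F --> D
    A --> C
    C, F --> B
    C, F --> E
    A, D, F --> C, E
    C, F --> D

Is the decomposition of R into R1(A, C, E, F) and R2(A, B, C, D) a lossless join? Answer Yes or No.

No

R1 ∩ R2 = {A, C}; its closure under F is {A, C}.
R1 ⊄ {A, C} and R2 ⊄ {A, C}, so the split is lossy.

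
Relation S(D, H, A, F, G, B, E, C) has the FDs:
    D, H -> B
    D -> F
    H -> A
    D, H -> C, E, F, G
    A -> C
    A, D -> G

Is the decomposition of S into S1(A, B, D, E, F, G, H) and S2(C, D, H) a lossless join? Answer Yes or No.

Yes

S1 ∩ S2 = {D, H}; its closure under F is {A, B, C, D, E, F, G, H}.
Since S1 ⊆ {A, B, C, D, E, F, G, H}, the intersection is a superkey of S1; the decomposition is lossless.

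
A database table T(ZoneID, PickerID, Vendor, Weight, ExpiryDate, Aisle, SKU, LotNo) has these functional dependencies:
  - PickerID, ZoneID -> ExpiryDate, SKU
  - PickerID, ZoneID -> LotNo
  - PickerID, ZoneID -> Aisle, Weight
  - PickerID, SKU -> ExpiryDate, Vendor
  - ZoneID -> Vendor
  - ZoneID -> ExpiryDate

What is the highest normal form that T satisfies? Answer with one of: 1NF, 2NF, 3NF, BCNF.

1NF

Candidate key: {PickerID, ZoneID}. Prime attributes: {PickerID, ZoneID}.
For PickerID, SKU -> ExpiryDate, Vendor we have {PickerID, SKU}⁺ = {ExpiryDate, PickerID, SKU, Vendor}; {PickerID, SKU} is not a superkey, so BCNF fails.
PickerID, SKU -> ExpiryDate, Vendor determines the non-prime attributes {ExpiryDate, Vendor} from a non-superkey — 3NF is violated.
{ZoneID} is a proper subset of the key {PickerID, ZoneID}, and {ZoneID}⁺ contains the non-prime attributes {ExpiryDate, Vendor} — a partial dependency, so 2NF is violated.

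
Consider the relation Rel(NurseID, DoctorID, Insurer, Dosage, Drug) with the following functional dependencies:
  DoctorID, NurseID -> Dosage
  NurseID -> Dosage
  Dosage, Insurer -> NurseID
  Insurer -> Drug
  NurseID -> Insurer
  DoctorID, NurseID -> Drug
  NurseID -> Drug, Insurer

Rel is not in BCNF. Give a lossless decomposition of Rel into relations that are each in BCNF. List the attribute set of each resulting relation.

{DoctorID, NurseID}; {Dosage, Insurer, NurseID}; {Drug, Insurer}

Candidate keys of the original relation: {DoctorID, Dosage, Insurer}, {DoctorID, NurseID}.
In {DoctorID, Dosage, Drug, Insurer, NurseID}, {NurseID} is not a superkey ({NurseID}⁺ restricted to this set is {Dosage, Drug, Insurer, NurseID}), so split on NurseID -> Dosage, Drug, Insurer into {Dosage, Drug, Insurer, NurseID} and {DoctorID, NurseID}.
In {Dosage, Drug, Insurer, NurseID}, {Insurer} is not a superkey ({Insurer}⁺ restricted to this set is {Drug, Insurer}), so split on Insurer -> Drug into {Drug, Insurer} and {Dosage, Insurer, NurseID}.
{Drug, Insurer} has no BCNF violation.
{Dosage, Insurer, NurseID} has no BCNF violation.
{DoctorID, NurseID} has no BCNF violation.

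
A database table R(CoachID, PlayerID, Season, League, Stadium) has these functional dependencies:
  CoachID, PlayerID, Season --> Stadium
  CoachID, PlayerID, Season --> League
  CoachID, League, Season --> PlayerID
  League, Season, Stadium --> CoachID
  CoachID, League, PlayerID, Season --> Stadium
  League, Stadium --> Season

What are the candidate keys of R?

{League, Stadium}⁺ = {CoachID, League, PlayerID, Season, Stadium} — all of the relation — so {League, Stadium} is a candidate key.
{CoachID, League, Season}⁺ = {CoachID, League, PlayerID, Season, Stadium} — all of the relation — so {CoachID, League, Season} is a candidate key.
{CoachID, PlayerID, Season}⁺ = {CoachID, League, PlayerID, Season, Stadium} — all of the relation — so {CoachID, PlayerID, Season} is a candidate key.
Any other superkey properly contains one of these, so there are no further candidate keys.

{CoachID, League, Season}, {CoachID, PlayerID, Season}, {League, Stadium}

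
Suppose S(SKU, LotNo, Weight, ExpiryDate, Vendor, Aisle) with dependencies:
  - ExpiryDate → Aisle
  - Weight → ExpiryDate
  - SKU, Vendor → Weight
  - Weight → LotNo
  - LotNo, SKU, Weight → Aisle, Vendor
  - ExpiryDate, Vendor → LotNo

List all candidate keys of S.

{SKU, Vendor}, {SKU, Weight}

Attributes never on any right-hand side: {SKU} — every candidate key must contain it.
{SKU, Vendor} is a candidate key since {SKU, Vendor}⁺ = {Aisle, ExpiryDate, LotNo, SKU, Vendor, Weight} covers every attribute.
{SKU, Weight} is a candidate key since {SKU, Weight}⁺ = {Aisle, ExpiryDate, LotNo, SKU, Vendor, Weight} covers every attribute.
These are minimal and exhaustive — every other superkey contains one of them.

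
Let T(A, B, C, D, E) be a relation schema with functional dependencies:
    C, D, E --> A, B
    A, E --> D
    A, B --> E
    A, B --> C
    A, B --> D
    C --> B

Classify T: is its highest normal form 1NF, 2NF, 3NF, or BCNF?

Candidate keys: {A, B}, {A, C}, {C, D, E}. Prime attributes: {A, B, C, D, E}.
A, E --> D breaks BCNF: {A, E}⁺ = {A, D, E}, so {A, E} is not a superkey.
Its right-hand attributes {D} are all prime, as are those of every other non-superkey FD — the relation is in 3NF.

3NF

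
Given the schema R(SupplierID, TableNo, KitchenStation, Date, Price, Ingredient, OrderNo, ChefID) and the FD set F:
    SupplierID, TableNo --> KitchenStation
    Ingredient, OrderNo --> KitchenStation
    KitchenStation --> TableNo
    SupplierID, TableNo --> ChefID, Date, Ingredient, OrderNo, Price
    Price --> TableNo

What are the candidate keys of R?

No FD produces {SupplierID}, so it must be in every candidate key.
Closure of {KitchenStation, SupplierID} is {ChefID, Date, Ingredient, KitchenStation, OrderNo, Price, SupplierID, TableNo}, the whole schema; {KitchenStation, SupplierID} is a candidate key.
Closure of {Price, SupplierID} is {ChefID, Date, Ingredient, KitchenStation, OrderNo, Price, SupplierID, TableNo}, the whole schema; {Price, SupplierID} is a candidate key.
Closure of {SupplierID, TableNo} is {ChefID, Date, Ingredient, KitchenStation, OrderNo, Price, SupplierID, TableNo}, the whole schema; {SupplierID, TableNo} is a candidate key.
Closure of {Ingredient, OrderNo, SupplierID} is {ChefID, Date, Ingredient, KitchenStation, OrderNo, Price, SupplierID, TableNo}, the whole schema; {Ingredient, OrderNo, SupplierID} is a candidate key.
Any other superkey properly contains one of these, so there are no further candidate keys.

{Ingredient, OrderNo, SupplierID}, {KitchenStation, SupplierID}, {Price, SupplierID}, {SupplierID, TableNo}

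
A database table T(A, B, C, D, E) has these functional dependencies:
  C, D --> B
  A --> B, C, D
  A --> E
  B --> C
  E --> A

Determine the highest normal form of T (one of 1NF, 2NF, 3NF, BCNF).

Candidate keys: {A}, {E}. Prime attributes: {A, E}.
C, D --> B breaks BCNF: {C, D}⁺ = {B, C, D}, so {C, D} is not a superkey.
C, D --> B determines the non-prime attribute {B} from a non-superkey — 3NF is violated.
All keys have size 1, which rules out partial dependencies — 2NF is satisfied.

2NF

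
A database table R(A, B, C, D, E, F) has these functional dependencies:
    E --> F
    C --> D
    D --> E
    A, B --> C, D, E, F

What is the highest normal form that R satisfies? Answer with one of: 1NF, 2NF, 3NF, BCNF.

2NF

Candidate key: {A, B}. Prime attributes: {A, B}.
E --> F breaks BCNF: {E}⁺ = {E, F}, so {E} is not a superkey.
E --> F has non-prime {F} on the right and a non-superkey on the left, so 3NF fails.
No proper subset of a key has a non-prime attribute in its closure, so there is no partial dependency; 2NF holds.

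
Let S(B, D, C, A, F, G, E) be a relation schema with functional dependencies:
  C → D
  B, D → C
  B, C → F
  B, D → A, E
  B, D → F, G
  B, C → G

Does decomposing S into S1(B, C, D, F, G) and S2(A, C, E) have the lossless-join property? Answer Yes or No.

No

Common attributes: {C}; their closure is {C, D}.
S1 ⊄ {C, D} and S2 ⊄ {C, D}, so the split is lossy.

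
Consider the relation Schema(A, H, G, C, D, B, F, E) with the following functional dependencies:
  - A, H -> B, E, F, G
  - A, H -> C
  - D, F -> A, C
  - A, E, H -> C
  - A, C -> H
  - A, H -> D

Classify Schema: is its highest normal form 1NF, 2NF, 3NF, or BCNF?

Candidate keys: {A, C}, {A, H}, {D, F}. Prime attributes: {A, C, D, F, H}.
Every FD has a superkey on the left, so the relation is in BCNF.

BCNF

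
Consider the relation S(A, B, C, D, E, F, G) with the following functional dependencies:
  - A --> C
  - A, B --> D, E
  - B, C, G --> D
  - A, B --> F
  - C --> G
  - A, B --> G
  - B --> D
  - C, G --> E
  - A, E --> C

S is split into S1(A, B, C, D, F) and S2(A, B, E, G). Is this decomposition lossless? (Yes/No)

Yes

Common attributes: {A, B}; their closure is {A, B, C, D, E, F, G}.
This includes all of S1, so the common attributes are a superkey of S1 — the join is lossless.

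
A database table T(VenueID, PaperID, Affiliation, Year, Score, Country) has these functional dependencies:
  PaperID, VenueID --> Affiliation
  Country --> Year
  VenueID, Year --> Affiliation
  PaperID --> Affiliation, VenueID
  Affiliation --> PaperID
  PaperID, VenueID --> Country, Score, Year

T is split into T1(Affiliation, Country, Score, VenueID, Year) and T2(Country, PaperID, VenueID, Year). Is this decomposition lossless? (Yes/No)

The shared attributes are {Country, VenueID, Year} and {Country, VenueID, Year}⁺ = {Affiliation, Country, PaperID, Score, VenueID, Year}.
This includes all of T1, so the common attributes are a superkey of T1 — the join is lossless.

Yes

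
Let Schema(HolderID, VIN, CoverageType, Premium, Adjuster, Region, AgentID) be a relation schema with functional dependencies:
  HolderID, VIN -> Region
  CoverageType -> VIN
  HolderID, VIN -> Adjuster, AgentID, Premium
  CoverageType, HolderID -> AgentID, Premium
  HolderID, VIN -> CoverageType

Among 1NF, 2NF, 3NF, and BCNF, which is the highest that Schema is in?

Candidate keys: {CoverageType, HolderID}, {HolderID, VIN}. Prime attributes: {CoverageType, HolderID, VIN}.
For CoverageType -> VIN we have {CoverageType}⁺ = {CoverageType, VIN}; {CoverageType} is not a superkey, so BCNF fails.
Since {VIN} ⊆ prime attributes and every other non-superkey FD also has a prime right side, the schema is in 3NF.

3NF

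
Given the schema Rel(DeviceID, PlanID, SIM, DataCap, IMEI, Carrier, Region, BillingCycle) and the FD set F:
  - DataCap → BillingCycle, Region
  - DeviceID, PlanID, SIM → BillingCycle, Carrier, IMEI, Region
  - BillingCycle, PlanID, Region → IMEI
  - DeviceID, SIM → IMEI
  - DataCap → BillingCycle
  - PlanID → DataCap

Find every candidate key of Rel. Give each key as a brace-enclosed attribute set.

{DeviceID, PlanID, SIM}

Attributes never on any right-hand side: {DeviceID, PlanID, SIM} — every candidate key must contain all of them.
{DeviceID, PlanID, SIM}⁺ = {BillingCycle, Carrier, DataCap, DeviceID, IMEI, PlanID, Region, SIM} — all of the relation — so {DeviceID, PlanID, SIM} is a candidate key.
No other minimal set has full closure, so this is the only candidate key.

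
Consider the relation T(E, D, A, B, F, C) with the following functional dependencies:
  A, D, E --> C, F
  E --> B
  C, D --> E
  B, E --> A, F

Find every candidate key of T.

{C, D}, {D, E}

No FD produces {D}, so it must be in every candidate key.
{C, D}⁺ = {A, B, C, D, E, F}, which is every attribute, so {C, D} is a candidate key.
{D, E}⁺ = {A, B, C, D, E, F}, which is every attribute, so {D, E} is a candidate key.
Any other superkey properly contains one of these, so there are no further candidate keys.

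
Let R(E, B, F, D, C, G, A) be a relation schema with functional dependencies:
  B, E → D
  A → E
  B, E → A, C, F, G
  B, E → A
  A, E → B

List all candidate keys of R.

{A}⁺ = {A, B, C, D, E, F, G} — all of the relation — so {A} is a candidate key.
{B, E}⁺ = {A, B, C, D, E, F, G} — all of the relation — so {B, E} is a candidate key.
These are minimal and exhaustive — every other superkey contains one of them.

{A}, {B, E}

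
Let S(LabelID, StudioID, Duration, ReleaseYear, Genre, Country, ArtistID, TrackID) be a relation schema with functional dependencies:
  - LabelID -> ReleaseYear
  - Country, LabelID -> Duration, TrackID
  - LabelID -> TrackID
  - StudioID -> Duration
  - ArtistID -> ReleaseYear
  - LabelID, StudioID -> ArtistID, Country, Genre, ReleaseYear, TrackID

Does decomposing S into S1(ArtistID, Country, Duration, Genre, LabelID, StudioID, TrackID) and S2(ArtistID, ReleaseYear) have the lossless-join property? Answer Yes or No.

The shared attributes are {ArtistID} and {ArtistID}⁺ = {ArtistID, ReleaseYear}.
S2 is contained in that closure, so S1 ∩ S2 -> S2 holds and the join is lossless.

Yes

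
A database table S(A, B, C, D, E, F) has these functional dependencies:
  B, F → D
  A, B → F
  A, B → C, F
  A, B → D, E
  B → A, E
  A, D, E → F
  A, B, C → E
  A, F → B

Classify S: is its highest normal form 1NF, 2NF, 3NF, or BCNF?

Candidate keys: {A, D, E}, {A, F}, {B}. Prime attributes: {A, B, D, E, F}.
Every FD has a superkey on the left, so the relation is in BCNF.

BCNF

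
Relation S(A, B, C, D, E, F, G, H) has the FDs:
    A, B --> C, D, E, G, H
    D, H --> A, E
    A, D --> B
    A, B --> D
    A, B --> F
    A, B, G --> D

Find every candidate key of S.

{A, B}, {A, D}, {D, H}

Closure of {A, B} is {A, B, C, D, E, F, G, H}, the whole schema; {A, B} is a candidate key.
Closure of {A, D} is {A, B, C, D, E, F, G, H}, the whole schema; {A, D} is a candidate key.
Closure of {D, H} is {A, B, C, D, E, F, G, H}, the whole schema; {D, H} is a candidate key.
No proper subset of any of these is a key, and no other minimal superkey exists.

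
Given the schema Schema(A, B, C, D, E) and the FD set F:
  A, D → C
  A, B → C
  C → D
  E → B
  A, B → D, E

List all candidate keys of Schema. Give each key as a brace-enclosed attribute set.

{A} never appears on the right of any FD, so every key must include it.
{A, B}⁺ = {A, B, C, D, E}, which is every attribute, so {A, B} is a candidate key.
{A, E}⁺ = {A, B, C, D, E}, which is every attribute, so {A, E} is a candidate key.
Any other superkey properly contains one of these, so there are no further candidate keys.

{A, B}, {A, E}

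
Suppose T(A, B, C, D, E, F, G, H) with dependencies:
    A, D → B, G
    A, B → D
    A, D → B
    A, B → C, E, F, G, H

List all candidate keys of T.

{A, B}, {A, D}

{A} never appears on the right of any FD, so every key must include it.
{A, B}⁺ = {A, B, C, D, E, F, G, H} — all of the relation — so {A, B} is a candidate key.
{A, D}⁺ = {A, B, C, D, E, F, G, H} — all of the relation — so {A, D} is a candidate key.
No proper subset of any of these is a key, and no other minimal superkey exists.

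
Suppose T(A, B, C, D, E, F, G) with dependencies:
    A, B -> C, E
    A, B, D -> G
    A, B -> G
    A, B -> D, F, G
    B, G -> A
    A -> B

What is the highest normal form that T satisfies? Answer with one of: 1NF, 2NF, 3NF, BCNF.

BCNF

Candidate keys: {A}, {B, G}. Prime attributes: {A, B, G}.
The left-hand side of every FD is a superkey, so BCNF is satisfied.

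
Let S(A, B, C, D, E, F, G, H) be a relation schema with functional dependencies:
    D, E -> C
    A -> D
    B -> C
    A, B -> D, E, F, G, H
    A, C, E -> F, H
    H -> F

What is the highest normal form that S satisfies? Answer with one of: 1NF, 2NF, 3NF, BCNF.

1NF

Candidate key: {A, B}. Prime attributes: {A, B}.
For D, E -> C we have {D, E}⁺ = {C, D, E}; {D, E} is not a superkey, so BCNF fails.
D, E -> C has non-prime {C} on the right and a non-superkey on the left, so 3NF fails.
{A} is a proper subset of the key {A, B}, and {A}⁺ contains the non-prime attribute {D} — a partial dependency, so 2NF is violated.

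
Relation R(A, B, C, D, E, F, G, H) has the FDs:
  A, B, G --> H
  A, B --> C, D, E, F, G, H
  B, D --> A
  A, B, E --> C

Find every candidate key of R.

{A, B}, {B, D}

{B} never appears on the right of any FD, so every key must include it.
Closure of {A, B} is {A, B, C, D, E, F, G, H}, the whole schema; {A, B} is a candidate key.
Closure of {B, D} is {A, B, C, D, E, F, G, H}, the whole schema; {B, D} is a candidate key.
Any other superkey properly contains one of these, so there are no further candidate keys.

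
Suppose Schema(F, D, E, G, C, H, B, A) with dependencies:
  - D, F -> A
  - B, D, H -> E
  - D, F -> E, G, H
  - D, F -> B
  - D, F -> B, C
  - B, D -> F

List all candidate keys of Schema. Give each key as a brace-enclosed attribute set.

{B, D}, {D, F}

Attributes never on any right-hand side: {D} — every candidate key must contain it.
{B, D}⁺ = {A, B, C, D, E, F, G, H}, which is every attribute, so {B, D} is a candidate key.
{D, F}⁺ = {A, B, C, D, E, F, G, H}, which is every attribute, so {D, F} is a candidate key.
These are minimal and exhaustive — every other superkey contains one of them.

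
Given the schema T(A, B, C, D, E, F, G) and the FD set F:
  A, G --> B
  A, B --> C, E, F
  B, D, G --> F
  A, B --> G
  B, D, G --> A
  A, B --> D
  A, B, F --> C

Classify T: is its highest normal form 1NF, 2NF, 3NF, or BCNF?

BCNF

Candidate keys: {A, B}, {A, G}, {B, D, G}. Prime attributes: {A, B, D, G}.
Every FD has a superkey on the left, so the relation is in BCNF.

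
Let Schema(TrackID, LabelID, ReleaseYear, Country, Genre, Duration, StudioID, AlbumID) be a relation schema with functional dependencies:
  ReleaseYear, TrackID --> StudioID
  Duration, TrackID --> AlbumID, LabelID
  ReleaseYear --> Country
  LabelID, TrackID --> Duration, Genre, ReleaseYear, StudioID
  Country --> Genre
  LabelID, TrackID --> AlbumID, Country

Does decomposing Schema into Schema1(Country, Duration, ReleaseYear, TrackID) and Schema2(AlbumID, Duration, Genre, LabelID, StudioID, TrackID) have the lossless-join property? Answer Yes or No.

Yes

The shared attributes are {Duration, TrackID} and {Duration, TrackID}⁺ = {AlbumID, Country, Duration, Genre, LabelID, ReleaseYear, StudioID, TrackID}.
Since Schema1 ⊆ {AlbumID, Country, Duration, Genre, LabelID, ReleaseYear, StudioID, TrackID}, the intersection is a superkey of Schema1; the decomposition is lossless.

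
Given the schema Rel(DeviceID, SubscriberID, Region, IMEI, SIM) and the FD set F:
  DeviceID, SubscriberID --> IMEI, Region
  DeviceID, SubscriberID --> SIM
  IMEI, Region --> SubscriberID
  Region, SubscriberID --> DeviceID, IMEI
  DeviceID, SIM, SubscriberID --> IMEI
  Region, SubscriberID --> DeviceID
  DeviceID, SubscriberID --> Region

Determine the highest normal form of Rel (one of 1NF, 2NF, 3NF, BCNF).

Candidate keys: {DeviceID, SubscriberID}, {IMEI, Region}, {Region, SubscriberID}. Prime attributes: {DeviceID, IMEI, Region, SubscriberID}.
Each dependency's left side is a superkey — BCNF holds.

BCNF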